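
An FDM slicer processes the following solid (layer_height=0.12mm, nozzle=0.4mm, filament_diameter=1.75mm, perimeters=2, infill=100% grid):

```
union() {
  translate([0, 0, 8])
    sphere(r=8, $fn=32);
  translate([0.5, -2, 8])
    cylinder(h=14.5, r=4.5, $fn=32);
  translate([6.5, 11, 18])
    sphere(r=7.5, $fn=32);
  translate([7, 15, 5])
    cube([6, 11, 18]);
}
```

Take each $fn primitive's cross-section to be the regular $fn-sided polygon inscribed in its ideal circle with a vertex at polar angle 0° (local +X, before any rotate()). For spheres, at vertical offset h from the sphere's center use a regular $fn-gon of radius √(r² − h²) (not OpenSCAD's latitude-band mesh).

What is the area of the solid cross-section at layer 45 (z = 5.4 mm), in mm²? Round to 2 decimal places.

At z = 5.4 mm: the r=8 sphere slices to a regular 32-gon of circumradius 7.566 (√(r²−h²) with h=2.6 from center) (area = (32/2)·7.566²·sin(360°/32) = 178.67 mm²); the cylinder at (0.5, -2) does not reach this height (z outside [8, 22.5]); the sphere at (6.5, 11) does not reach this height (|z−center|=12.600 > r=7.5); the cube at (7, 15) is present — its section is the full 6×11 rectangle (area 66.00 mm²); Merging all regions: the 2 present regions are separate (no shared area or edge), so areas and boundary lengths simply add and each stays a separate island — area = 244.67 mm². Overall, the cross-section has 2 separate islands. Net area = 244.67 mm².

244.67 mm²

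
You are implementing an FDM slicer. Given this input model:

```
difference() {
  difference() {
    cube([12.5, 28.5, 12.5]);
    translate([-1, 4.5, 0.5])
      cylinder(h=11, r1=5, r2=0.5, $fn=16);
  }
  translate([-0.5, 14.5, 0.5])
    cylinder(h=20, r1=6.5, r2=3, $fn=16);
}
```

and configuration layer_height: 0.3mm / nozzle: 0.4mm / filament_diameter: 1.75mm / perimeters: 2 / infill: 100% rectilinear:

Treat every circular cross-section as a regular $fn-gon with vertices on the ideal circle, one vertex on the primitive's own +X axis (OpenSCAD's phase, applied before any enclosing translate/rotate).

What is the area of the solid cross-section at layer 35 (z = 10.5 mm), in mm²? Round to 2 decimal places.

At z = 10.5 mm: the cube (footprint 12.5×28.5) is included at this height (area 356.25 mm²); the cone at (-1, 4.5): at t=0.909 of its height the radius interpolates to r₁+(r₂−r₁)t = 0.909, giving a regular 16-gon of that circumradius (area = (16/2)·0.909²·sin(360°/16) = 2.53 mm²); Taking the first minus the rest: starting from the 12.5×28.5 cube (356.25 mm²), the cone at (-1, 4.5) misses the remaining region (no effect) — area = 356.25 mm²; the cone at (-0.5, 14.5) (r1=6.5→r2=3) has section circumradius 4.750 here — a regular 16-gon (area = (16/2)·4.750²·sin(360°/16) = 69.07 mm²); After the difference (first − rest): starting from the result so far (356.25 mm²), the cone at (-0.5, 14.5) partially overlaps it — only the 29.84 mm² overlap (of its 69.07 mm²) is removed, clipping the outline — area = 326.41 mm². Overall, the cross-section is a single solid region. Net area = 326.41 mm².

326.41 mm²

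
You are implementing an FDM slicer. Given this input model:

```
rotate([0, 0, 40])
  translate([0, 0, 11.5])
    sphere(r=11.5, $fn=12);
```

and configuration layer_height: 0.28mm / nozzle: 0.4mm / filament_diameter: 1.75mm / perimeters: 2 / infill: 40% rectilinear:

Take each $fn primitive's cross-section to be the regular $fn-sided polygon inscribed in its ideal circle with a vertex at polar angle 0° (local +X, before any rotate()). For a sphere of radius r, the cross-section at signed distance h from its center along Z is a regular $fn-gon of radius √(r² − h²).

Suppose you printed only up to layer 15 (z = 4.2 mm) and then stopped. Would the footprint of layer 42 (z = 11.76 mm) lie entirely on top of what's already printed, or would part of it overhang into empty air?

part overhangs

Compare the two slices. At z = 4.2: the r=11.5 sphere slices to a regular 12-gon of circumradius 8.886 (√(r²−h²) with h=7.3 from center) (area = (12/2)·8.886²·sin(360°/12) = 236.88 mm²); (rotated 40° about Z; rotation is an isometry so areas/perimeters/island counts are preserved). At z = 11.76: the r=11.5 sphere slices to a regular 12-gon of circumradius 11.497 (√(r²−h²) with h=0.26 from center) (area = (12/2)·11.497²·sin(360°/12) = 396.55 mm²); (whole slice rotated 40° about Z — lengths, areas and connectivity unchanged). Checking containment: at z = 11.76 the cross-section extends beyond the z = 4.2 cross-section by about 159.67 mm².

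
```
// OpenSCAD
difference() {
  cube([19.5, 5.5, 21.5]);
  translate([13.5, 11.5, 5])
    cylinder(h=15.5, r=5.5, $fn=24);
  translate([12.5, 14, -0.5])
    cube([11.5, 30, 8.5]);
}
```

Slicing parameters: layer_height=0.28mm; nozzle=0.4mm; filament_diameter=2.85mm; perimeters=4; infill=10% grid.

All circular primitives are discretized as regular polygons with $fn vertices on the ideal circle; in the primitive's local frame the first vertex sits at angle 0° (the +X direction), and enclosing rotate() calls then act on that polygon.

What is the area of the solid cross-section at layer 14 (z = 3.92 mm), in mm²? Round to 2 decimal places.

At z = 3.92 mm: the 19.5×5.5 cube contributes its full rectangle (area 107.25 mm²); the cylinder at (13.5, 11.5) is not intersected at this z (z outside [5, 20.5]); the cube at (12.5, 14) is present — its section is the full 11.5×30 rectangle (area 345.00 mm²); After the difference (first − rest): starting from the 19.5×5.5 cube (107.25 mm²), the 11.5×30 cube at (12.5, 14) misses the remaining region (no effect) — area = 107.25 mm². Overall, the cross-section is a single solid region. Net area = 107.25 mm².

107.25 mm²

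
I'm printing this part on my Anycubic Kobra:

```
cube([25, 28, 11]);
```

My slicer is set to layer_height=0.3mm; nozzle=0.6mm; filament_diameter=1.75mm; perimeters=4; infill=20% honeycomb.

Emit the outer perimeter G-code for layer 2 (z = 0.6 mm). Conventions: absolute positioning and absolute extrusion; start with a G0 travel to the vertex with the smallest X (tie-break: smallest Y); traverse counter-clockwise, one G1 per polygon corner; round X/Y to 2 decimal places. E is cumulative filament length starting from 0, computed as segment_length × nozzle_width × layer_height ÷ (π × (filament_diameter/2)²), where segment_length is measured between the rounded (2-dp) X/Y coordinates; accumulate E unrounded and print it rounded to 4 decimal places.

G0 X0.00 Y0.00 Z0.60
G1 X25.00 Y0.00 E1.8709
G1 X25.00 Y28.00 E3.9663
G1 X0.00 Y28.00 E5.8372
G1 X0.00 Y0.00 E7.9325

At z = 0.6 mm: the cube (footprint 25×28) is included at this height. The outline is a single polygon with 4 vertices. Extrusion per mm of travel: 0.6 × 0.3 / (π × 0.875²) = 0.074835. Accumulating E over each segment gives final E = 7.9325.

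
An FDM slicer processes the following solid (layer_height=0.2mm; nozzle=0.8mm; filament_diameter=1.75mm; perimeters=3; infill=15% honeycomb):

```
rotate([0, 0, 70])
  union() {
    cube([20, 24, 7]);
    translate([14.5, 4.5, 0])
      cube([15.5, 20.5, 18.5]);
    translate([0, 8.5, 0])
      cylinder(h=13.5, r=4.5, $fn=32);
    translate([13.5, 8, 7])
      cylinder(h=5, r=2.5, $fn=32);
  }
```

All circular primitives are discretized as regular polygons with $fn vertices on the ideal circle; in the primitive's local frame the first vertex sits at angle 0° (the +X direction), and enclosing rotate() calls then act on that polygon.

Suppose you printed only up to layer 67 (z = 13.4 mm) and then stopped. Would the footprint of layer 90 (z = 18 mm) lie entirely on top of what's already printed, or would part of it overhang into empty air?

Compare the two slices. At z = 13.4: the cube is not intersected at this z (z outside [0, 7]); the cube at (14.5, 4.5) (footprint 15.5×20.5) is included at this height (area 317.75 mm²); the r=4.5 cylinder at (0, 8.5) gives a regular 32-gon of circumradius 4.5 (constant along its height) (area = (32/2)·4.500²·sin(360°/32) = 63.21 mm²); the cylinder at (13.5, 8) is not intersected at this z (z outside [7, 12]); Merging all regions: the 2 present regions are separate (no shared area or edge), so areas and boundary lengths simply add and each stays a separate island — area = 380.96 mm²; (whole slice rotated 70° about Z — lengths, areas and connectivity unchanged). At z = 18: the cube does not reach this height (z outside [0, 7]); the cube at (14.5, 4.5) is present — its section is the full 15.5×20.5 rectangle (area 317.75 mm²); the cylinder at (0, 8.5) is absent (z outside [0, 13.5]); the cylinder at (13.5, 8) does not reach this height (z outside [7, 12]); Taking the union: only the 15.5×20.5 cube at (14.5, 4.5) is present, so the union is just that shape — area = 317.75 mm²; (rotated 70° about Z; rotation is an isometry so areas/perimeters/island counts are preserved). Checking containment: the cross-section at z = 18 is a subset of the cross-section at z = 13.4.

entirely on top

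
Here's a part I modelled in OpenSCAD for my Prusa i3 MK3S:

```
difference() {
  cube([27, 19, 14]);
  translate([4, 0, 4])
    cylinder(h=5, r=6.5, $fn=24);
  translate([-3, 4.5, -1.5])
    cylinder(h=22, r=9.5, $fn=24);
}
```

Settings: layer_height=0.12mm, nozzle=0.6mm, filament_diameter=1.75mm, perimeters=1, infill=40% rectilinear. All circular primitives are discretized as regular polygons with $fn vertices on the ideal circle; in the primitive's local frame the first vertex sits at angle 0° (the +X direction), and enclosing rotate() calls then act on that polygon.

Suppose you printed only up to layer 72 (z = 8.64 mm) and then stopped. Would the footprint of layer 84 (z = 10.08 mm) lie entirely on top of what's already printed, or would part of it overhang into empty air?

Compare the two slices. At z = 8.64: the cube is present — its section is the full 27×19 rectangle (area 513.00 mm²); the cylinder at (4, 0): section is a regular 24-gon, circumradius r=6.5 (area = (24/2)·6.500²·sin(360°/24) = 131.22 mm²); the r=9.5 cylinder at (-3, 4.5) contributes a regular 24-gon of circumradius 9.5 (area = (24/2)·9.500²·sin(360°/24) = 280.30 mm²); Subtracting the remaining from the first: starting from the 27×19 cube (513.00 mm²), the r=6.5 cylinder at (4, 0) partially overlaps it — only the 56.89 mm² overlap (of its 131.22 mm²) is removed, clipping the outline; the r=9.5 cylinder at (-3, 4.5) partially overlaps it — only the 31.77 mm² overlap (of its 280.30 mm²) is removed, clipping the outline — area = 424.34 mm². At z = 10.08: the 27×19 cube contributes its full rectangle (area 513.00 mm²); the cylinder at (4, 0) does not reach this height (z outside [4, 9]); the r=9.5 cylinder at (-3, 4.5) gives a regular 24-gon of circumradius 9.5 (constant along its height) (area = (24/2)·9.500²·sin(360°/24) = 280.30 mm²); Subtracting the remaining from the first: starting from the 27×19 cube (513.00 mm²), the r=9.5 cylinder at (-3, 4.5) partially overlaps it — only the 69.54 mm² overlap (of its 280.30 mm²) is removed, clipping the outline — area = 443.46 mm². Checking containment: at z = 10.08 the cross-section extends beyond the z = 8.64 cross-section by about 19.13 mm².

part overhangs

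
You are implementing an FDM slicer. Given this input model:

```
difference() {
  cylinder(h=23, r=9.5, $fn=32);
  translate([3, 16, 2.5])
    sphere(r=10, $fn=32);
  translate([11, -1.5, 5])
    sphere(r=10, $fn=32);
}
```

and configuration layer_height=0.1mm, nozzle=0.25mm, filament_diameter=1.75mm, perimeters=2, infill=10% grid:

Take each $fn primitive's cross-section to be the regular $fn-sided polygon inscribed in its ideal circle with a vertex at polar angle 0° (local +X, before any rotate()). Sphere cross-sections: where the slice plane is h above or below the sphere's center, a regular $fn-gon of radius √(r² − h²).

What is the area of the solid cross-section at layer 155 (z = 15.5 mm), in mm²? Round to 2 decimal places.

At z = 15.5 mm: the cylinder: section is a regular 32-gon, circumradius r=9.5 (area = (32/2)·9.500²·sin(360°/32) = 281.71 mm²); the sphere at (3, 16) does not reach this height (|z−center|=13.000 > r=10); the sphere at (11, -1.5) is absent (|z−center|=10.500 > r=10); After the difference (first − rest): none of the subtracted shapes is present at this height, so the r=9.5 cylinder is unchanged — area = 281.71 mm². Overall, the cross-section is a single solid region. Net area = 281.71 mm².

281.71 mm²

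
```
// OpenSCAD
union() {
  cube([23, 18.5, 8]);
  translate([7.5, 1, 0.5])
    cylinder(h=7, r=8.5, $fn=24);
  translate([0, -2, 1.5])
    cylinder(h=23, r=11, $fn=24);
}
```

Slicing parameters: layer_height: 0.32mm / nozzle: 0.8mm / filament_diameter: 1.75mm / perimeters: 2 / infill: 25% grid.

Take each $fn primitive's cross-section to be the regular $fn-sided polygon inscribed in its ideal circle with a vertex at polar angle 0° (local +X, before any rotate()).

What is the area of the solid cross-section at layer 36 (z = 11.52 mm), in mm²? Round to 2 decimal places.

375.81 mm²

At z = 11.52 mm: the cube is not intersected at this z (z outside [0, 8]); the cylinder at (7.5, 1) does not reach this height (z outside [0.5, 7.5]); the cylinder at (0, -2): section is a regular 24-gon, circumradius r=11 (area = (24/2)·11.000²·sin(360°/24) = 375.81 mm²); Combining (union): only the r=11 cylinder at (0, -2) is present, so the union is just that shape — area = 375.81 mm². Overall, the cross-section is a single solid region. Net area = 375.81 mm².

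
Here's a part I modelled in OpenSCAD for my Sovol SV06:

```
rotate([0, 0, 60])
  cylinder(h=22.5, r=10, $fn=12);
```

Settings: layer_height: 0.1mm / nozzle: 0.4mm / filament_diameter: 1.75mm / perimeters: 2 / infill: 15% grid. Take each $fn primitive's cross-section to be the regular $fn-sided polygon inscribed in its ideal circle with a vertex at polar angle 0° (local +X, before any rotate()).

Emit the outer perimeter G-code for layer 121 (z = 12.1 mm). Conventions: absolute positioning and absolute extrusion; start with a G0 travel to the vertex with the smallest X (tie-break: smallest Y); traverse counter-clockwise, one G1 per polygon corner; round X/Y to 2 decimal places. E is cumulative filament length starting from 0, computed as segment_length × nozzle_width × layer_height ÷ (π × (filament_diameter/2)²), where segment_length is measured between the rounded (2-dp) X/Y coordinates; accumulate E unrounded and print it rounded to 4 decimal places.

At z = 12.1 mm: the r=10 cylinder gives a regular 12-gon of circumradius 10 (constant along its height); (whole slice rotated 60° about Z — lengths, areas and connectivity unchanged). The outline is a single polygon with 12 vertices. Extrusion per mm of travel: 0.4 × 0.1 / (π × 0.875²) = 0.016630. Accumulating E over each segment gives final E = 1.0330.

G0 X-10.00 Y0.00 Z12.10
G1 X-8.66 Y-5.00 E0.0861
G1 X-5.00 Y-8.66 E0.1722
G1 X0.00 Y-10.00 E0.2582
G1 X5.00 Y-8.66 E0.3443
G1 X8.66 Y-5.00 E0.4304
G1 X10.00 Y0.00 E0.5165
G1 X8.66 Y5.00 E0.6026
G1 X5.00 Y8.66 E0.6887
G1 X0.00 Y10.00 E0.7747
G1 X-5.00 Y8.66 E0.8608
G1 X-8.66 Y5.00 E0.9469
G1 X-10.00 Y0.00 E1.0330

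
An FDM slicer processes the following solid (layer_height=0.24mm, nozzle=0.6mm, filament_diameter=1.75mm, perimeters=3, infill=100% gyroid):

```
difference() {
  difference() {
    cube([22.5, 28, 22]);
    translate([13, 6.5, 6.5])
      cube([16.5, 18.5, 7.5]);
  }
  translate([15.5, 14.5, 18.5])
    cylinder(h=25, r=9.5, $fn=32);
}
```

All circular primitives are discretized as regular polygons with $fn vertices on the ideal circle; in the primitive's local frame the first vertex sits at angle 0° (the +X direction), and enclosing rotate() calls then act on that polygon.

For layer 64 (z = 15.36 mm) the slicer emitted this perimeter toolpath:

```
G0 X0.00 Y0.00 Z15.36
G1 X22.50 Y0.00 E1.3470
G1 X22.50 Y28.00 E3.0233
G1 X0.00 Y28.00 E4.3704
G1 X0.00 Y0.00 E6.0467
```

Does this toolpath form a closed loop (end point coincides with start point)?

Start point (G0): (0.00, 0.00). End point (last G1): the path returns to the start — closed.

yes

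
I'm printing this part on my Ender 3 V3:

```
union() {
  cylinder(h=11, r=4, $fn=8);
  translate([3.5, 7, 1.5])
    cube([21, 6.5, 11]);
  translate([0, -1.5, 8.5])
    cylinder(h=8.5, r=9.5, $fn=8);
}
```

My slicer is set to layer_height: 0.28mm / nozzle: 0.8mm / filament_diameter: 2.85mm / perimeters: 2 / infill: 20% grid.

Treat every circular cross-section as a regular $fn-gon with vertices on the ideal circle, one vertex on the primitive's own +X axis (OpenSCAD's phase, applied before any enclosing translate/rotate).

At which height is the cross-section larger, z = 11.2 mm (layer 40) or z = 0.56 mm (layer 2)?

layer 40 (z = 11.2 mm)

Layer 40 (z = 11.2): the cylinder is not intersected at this z (z outside [0, 11]); the cube at (3.5, 7) (footprint 21×6.5) is included at this height (area 136.50 mm²); the r=9.5 cylinder at (0, -1.5) contributes a regular 8-gon of circumradius 9.5 (area = (8/2)·9.500²·sin(360°/8) = 255.27 mm²); Combining (union): the 2 present regions are separate (no shared area or edge), so areas and boundary lengths simply add and each stays a separate island — area = 391.77 mm². So its area = 391.77 mm². Layer 2 (z = 0.56): the cylinder: section is a regular 8-gon, circumradius r=4 (area = (8/2)·4.000²·sin(360°/8) = 45.25 mm²); the cube at (3.5, 7) is not intersected at this z (z outside [1.5, 12.5]); the cylinder at (0, -1.5) does not reach this height (z outside [8.5, 17]); Taking the union: only the r=4 cylinder is present, so the union is just that shape — area = 45.25 mm². So its area = 45.25 mm². Layer 40 is larger (391.77 vs 45.25 mm²).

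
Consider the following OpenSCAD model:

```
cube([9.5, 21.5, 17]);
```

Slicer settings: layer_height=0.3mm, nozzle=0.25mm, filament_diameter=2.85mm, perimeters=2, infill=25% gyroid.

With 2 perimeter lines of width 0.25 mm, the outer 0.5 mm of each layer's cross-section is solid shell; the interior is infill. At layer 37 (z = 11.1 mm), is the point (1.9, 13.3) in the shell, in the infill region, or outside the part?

At z = 11.1 mm: the cube (footprint 9.5×21.5) is included at this height. Overall, the cross-section is a single solid region. The nearest boundary edge runs (0.00, 21.50)→(0.00, 0.00); distance from the point to it = 1.90 mm. The point is inside the cross-section and 1.90 mm from the nearest boundary — more than the 0.5 mm shell width (2 × 0.25), so it's in the infill interior.

infill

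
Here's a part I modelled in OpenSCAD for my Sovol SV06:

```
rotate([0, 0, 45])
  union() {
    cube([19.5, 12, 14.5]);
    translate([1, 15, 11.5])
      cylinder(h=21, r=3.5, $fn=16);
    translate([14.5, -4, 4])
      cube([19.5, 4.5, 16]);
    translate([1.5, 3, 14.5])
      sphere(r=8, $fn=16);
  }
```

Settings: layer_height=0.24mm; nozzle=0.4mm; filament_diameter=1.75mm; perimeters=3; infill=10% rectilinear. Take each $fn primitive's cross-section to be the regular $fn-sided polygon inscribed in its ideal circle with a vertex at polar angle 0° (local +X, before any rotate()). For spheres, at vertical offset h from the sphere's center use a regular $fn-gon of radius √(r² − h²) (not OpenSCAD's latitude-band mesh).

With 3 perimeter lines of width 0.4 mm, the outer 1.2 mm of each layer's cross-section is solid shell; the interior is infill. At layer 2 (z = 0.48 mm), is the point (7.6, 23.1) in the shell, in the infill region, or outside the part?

At z = 0.48 mm: the cube (footprint 19.5×12) is included at this height; the cylinder at (1, 15) does not reach this height (z outside [11.5, 32.5]); the cube at (14.5, -4) is absent (z outside [4, 20]); the sphere at (1.5, 3) does not reach this height (|z−center|=14.020 > r=8); Merging all regions: only the 19.5×12 cube is present, so the union is just that shape — 1 connected region; (whole slice rotated 45° about Z — lengths, areas and connectivity unchanged). Overall, the cross-section is a single solid region. Undo the 45° rotation: the query point maps to (21.708, 10.960) in the un-rotated model frame. The nearest boundary edge runs (19.50, 0.00)→(19.50, 12.00); distance from the point to it = 2.21 mm. The point is not inside any of the regions above, so it lies outside the cross-section (2.21 mm from the nearest boundary).

outside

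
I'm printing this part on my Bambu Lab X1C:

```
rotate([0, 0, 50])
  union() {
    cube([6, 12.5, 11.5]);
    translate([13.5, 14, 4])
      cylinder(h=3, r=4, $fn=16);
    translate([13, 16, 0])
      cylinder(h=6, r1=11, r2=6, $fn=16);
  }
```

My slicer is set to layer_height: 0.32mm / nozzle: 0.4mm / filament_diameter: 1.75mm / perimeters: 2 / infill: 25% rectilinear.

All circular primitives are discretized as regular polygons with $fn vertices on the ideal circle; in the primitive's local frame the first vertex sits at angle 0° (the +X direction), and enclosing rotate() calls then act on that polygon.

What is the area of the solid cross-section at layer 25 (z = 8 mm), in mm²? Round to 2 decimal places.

At z = 8 mm: the 6×12.5 cube contributes its full rectangle (area 75.00 mm²); the cylinder at (13.5, 14) is not intersected at this z (z outside [4, 7]); the cone at (13, 16) is absent (z outside [0, 6]); Merging all regions: only the 6×12.5 cube is present, so the union is just that shape — area = 75.00 mm²; (whole slice rotated 50° about Z — lengths, areas and connectivity unchanged). Overall, the cross-section is a single solid region. Net area = 75.00 mm².

75.00 mm²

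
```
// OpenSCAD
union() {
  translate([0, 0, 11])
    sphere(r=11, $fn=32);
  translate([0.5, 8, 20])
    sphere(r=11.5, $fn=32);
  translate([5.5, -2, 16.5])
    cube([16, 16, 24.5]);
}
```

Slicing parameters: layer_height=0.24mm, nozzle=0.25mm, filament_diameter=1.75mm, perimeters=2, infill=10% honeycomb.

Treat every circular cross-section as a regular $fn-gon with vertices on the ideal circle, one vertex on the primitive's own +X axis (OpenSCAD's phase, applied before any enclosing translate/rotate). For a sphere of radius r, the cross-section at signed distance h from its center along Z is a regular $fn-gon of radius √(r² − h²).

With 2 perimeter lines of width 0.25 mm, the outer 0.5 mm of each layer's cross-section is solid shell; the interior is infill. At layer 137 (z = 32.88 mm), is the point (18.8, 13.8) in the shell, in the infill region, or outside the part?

At z = 32.88 mm: the sphere does not reach this height (|z−center|=21.880 > r=11); the sphere at (0.5, 8) does not reach this height (|z−center|=12.880 > r=11.5); the cube at (5.5, -2) (footprint 16×16) is included at this height; Taking the union: only the 16×16 cube at (5.5, -2) is present, so the union is just that shape — 1 connected region. Overall, the cross-section is a single solid region. The nearest boundary edge runs (21.50, 14.00)→(5.50, 14.00); distance from the point to it = 0.20 mm. The point is inside the cross-section, 0.20 mm from the nearest boundary — within the 0.5 mm shell band (2 × 0.25).

shell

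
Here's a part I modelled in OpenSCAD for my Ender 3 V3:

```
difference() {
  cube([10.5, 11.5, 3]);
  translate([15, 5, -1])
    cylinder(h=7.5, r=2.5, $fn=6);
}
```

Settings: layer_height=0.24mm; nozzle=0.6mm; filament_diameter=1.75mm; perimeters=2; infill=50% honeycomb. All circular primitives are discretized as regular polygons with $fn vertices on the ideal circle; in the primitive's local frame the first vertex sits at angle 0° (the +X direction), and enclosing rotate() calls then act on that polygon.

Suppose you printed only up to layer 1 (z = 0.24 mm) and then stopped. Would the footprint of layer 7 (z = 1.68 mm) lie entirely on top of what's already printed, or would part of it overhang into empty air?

Compare the two slices. At z = 0.24: the cube (footprint 10.5×11.5) is included at this height (area 120.75 mm²); the r=2.5 cylinder at (15, 5) contributes a regular 6-gon of circumradius 2.5 (area = (6/2)·2.500²·sin(360°/6) = 16.24 mm²); After the difference (first − rest): starting from the 10.5×11.5 cube (120.75 mm²), the r=2.5 cylinder at (15, 5) misses the remaining region (no effect) — area = 120.75 mm². At z = 1.68: the cube is present — its section is the full 10.5×11.5 rectangle (area 120.75 mm²); the cylinder at (15, 5): section is a regular 6-gon, circumradius r=2.5 (area = (6/2)·2.500²·sin(360°/6) = 16.24 mm²); Taking the first minus the rest: starting from the 10.5×11.5 cube (120.75 mm²), the r=2.5 cylinder at (15, 5) misses the remaining region (no effect) — area = 120.75 mm². Checking containment: the cross-section at z = 1.68 is a subset of the cross-section at z = 0.24.

entirely on top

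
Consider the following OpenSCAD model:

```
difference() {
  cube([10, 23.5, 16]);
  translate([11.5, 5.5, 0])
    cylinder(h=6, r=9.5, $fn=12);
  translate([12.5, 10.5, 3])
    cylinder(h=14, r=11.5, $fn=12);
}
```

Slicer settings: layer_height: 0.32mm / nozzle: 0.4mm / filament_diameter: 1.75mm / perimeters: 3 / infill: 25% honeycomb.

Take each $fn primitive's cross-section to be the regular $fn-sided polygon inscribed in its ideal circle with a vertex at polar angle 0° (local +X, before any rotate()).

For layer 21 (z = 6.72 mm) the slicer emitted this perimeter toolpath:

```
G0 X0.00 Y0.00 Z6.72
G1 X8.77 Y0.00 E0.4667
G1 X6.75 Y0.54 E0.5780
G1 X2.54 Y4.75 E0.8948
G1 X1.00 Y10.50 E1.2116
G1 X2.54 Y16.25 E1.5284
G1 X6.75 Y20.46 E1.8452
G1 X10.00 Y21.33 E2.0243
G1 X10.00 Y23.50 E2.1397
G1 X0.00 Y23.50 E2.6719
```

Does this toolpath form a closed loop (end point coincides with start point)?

Start point (G0): (0.00, 0.00). End point (last G1): the path does not return to the start — open.

no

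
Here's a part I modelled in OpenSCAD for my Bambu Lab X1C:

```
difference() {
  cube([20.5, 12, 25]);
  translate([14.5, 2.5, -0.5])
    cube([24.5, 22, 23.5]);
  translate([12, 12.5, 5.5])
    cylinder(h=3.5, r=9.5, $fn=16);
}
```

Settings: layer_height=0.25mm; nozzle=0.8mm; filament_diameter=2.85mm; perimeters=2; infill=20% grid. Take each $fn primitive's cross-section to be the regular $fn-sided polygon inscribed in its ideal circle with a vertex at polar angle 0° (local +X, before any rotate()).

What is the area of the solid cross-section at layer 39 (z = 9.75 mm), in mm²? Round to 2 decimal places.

At z = 9.75 mm: the cube is present — its section is the full 20.5×12 rectangle (area 246.00 mm²); the 24.5×22 cube at (14.5, 2.5) contributes its full rectangle (area 539.00 mm²); the cylinder at (12, 12.5) does not reach this height (z outside [5.5, 9]); After the difference (first − rest): starting from the 20.5×12 cube (246.00 mm²), the 24.5×22 cube at (14.5, 2.5) partially overlaps it — only the 57.00 mm² overlap (of its 539.00 mm²) is removed, clipping the outline — area = 189.00 mm². Overall, the cross-section is a single solid region. Net area = 189.00 mm².

189.00 mm²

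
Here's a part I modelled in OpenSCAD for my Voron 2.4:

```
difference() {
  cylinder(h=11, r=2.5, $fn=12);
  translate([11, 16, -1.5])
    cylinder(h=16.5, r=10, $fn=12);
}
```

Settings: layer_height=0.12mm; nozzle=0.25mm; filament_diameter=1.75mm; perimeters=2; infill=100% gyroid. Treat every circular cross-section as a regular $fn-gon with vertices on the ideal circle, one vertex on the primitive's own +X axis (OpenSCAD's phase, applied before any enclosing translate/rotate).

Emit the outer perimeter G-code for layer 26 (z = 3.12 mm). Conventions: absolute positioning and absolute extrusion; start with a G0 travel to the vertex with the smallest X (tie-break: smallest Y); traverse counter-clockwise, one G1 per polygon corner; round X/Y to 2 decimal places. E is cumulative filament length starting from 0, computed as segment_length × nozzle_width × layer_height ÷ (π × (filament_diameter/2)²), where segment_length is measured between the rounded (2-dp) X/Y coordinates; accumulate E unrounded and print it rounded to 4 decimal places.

G0 X-2.50 Y0.00 Z3.12
G1 X-2.17 Y-1.25 E0.0161
G1 X-1.25 Y-2.17 E0.0324
G1 X0.00 Y-2.50 E0.0485
G1 X1.25 Y-2.17 E0.0646
G1 X2.17 Y-1.25 E0.0808
G1 X2.50 Y0.00 E0.0970
G1 X2.17 Y1.25 E0.1131
G1 X1.25 Y2.17 E0.1293
G1 X0.00 Y2.50 E0.1454
G1 X-1.25 Y2.17 E0.1616
G1 X-2.17 Y1.25 E0.1778
G1 X-2.50 Y0.00 E0.1939

At z = 3.12 mm: the r=2.5 cylinder contributes a regular 12-gon of circumradius 2.5; the r=10 cylinder at (11, 16) contributes a regular 12-gon of circumradius 10; Taking the first minus the rest: starting from the r=2.5 cylinder, the r=10 cylinder at (11, 16) misses the remaining region (no effect) — 1 connected region. The outline is a single polygon with 12 vertices. Extrusion per mm of travel: 0.25 × 0.12 / (π × 0.875²) = 0.012473. Accumulating E over each segment gives final E = 0.1939.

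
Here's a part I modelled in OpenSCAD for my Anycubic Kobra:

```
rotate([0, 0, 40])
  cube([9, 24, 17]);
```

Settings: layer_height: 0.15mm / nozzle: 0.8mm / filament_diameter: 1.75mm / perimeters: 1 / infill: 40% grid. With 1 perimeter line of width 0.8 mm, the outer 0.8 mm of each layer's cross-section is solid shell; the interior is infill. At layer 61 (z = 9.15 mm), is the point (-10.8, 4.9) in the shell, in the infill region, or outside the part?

outside

At z = 9.15 mm: the cube (footprint 9×24) is included at this height; (whole slice rotated 40° about Z — lengths, areas and connectivity unchanged). Overall, the cross-section is a single solid region. Undo the 40° rotation: the query point maps to (-5.124, 10.696) in the un-rotated model frame. The nearest boundary edge runs (0.00, 24.00)→(0.00, 0.00); distance from the point to it = 5.12 mm. The point is not inside any of the regions above, so it lies outside the cross-section (5.12 mm from the nearest boundary).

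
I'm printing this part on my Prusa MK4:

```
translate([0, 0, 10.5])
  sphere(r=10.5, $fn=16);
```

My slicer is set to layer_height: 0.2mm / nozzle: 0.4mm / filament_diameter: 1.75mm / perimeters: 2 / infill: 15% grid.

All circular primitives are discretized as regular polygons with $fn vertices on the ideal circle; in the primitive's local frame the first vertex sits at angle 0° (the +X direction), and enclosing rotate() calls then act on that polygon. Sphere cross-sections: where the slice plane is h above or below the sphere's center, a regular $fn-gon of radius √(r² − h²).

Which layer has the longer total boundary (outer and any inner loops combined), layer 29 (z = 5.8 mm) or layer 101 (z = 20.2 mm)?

layer 29 (z = 5.8 mm)

Layer 29 (z = 5.8): the r=10.5 sphere slices to a regular 16-gon of circumradius 9.389 (√(r²−h²) with h=4.7 from center) (perimeter = 2·16·9.389·sin(180°/16) = 58.62 mm). So its perimeter = 58.62 mm. Layer 101 (z = 20.2): the r=10.5 sphere contributes a regular 16-gon of circumradius √(10.5²−9.7²) = 4.020 (perimeter = 2·16·4.020·sin(180°/16) = 25.10 mm). So its perimeter = 25.10 mm. Layer 29 is larger (58.62 vs 25.10 mm).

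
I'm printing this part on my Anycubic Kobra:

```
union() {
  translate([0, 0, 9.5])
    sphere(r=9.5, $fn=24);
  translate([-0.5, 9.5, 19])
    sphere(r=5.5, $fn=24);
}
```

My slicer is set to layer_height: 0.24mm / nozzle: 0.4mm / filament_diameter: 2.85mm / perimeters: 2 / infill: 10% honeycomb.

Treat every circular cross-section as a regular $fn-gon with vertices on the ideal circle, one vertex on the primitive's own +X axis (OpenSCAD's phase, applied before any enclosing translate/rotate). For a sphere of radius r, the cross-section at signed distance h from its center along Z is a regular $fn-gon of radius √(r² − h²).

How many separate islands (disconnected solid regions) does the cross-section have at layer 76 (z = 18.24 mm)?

2

At z = 18.24 mm: the sphere: section is a regular 24-gon, circumradius = √(r²−h²) = √(9.5²−8.74²) = 3.723; the r=5.5 sphere at (-0.5, 9.5) contributes a regular 24-gon of circumradius √(5.5²−0.76²) = 5.447; Combining (union): the 2 present regions are separate (no shared area or edge), so areas and boundary lengths simply add and each stays a separate island — 2 connected regions. Overall, the cross-section has 2 separate islands. Island count = 2.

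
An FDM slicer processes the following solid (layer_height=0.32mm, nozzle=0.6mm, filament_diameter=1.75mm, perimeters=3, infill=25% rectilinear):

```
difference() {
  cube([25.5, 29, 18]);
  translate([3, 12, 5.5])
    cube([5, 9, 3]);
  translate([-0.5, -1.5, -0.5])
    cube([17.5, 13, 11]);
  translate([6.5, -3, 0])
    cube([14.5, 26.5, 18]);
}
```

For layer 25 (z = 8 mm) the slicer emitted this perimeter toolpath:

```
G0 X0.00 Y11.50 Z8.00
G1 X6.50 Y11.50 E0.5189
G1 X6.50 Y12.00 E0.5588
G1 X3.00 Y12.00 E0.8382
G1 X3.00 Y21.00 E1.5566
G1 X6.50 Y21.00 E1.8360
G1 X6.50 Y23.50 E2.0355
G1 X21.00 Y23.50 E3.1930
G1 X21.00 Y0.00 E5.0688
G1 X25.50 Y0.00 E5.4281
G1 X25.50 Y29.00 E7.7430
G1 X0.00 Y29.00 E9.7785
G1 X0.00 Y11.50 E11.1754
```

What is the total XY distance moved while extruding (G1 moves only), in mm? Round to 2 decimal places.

140.00 mm

Sum the Euclidean lengths of each G1 segment: total = 140.00 mm.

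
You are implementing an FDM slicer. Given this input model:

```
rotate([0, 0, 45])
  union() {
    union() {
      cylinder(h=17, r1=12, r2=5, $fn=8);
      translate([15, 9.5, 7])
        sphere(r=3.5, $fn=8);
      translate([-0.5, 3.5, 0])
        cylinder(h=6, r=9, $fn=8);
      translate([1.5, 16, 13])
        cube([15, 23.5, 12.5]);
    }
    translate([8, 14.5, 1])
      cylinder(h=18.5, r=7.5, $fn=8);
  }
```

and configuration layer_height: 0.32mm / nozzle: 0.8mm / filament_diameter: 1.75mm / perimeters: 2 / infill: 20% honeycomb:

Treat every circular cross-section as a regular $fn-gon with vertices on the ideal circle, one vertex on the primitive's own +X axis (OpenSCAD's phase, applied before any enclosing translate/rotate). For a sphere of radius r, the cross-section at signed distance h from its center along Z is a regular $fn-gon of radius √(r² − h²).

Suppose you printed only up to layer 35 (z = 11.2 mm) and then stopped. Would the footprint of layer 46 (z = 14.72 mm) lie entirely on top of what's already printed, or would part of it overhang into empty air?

Compare the two slices. At z = 11.2: the cone: at t=0.659 of its height the radius interpolates to r₁+(r₂−r₁)t = 7.388, giving a regular 8-gon of that circumradius (area = (8/2)·7.388²·sin(360°/8) = 154.39 mm²); the sphere at (15, 9.5) does not reach this height (|z−center|=4.200 > r=3.5); the cylinder at (-0.5, 3.5) is not intersected at this z (z outside [0, 6]); the cube at (1.5, 16) is not intersected at this z (z outside [13, 25.5]); Taking the union: only the cone is present, so the union is just that shape — area = 154.39 mm²; the r=7.5 cylinder at (8, 14.5) contributes a regular 8-gon of circumradius 7.5 (area = (8/2)·7.500²·sin(360°/8) = 159.10 mm²); Taking the union: the 2 present regions are separate (no shared area or edge), so areas and boundary lengths simply add and each stays a separate island — area = 313.49 mm²; (whole slice rotated 45° about Z — lengths, areas and connectivity unchanged). At z = 14.72: the cone (r1=12→r2=5) has section circumradius 5.939 here — a regular 8-gon (area = (8/2)·5.939²·sin(360°/8) = 99.76 mm²); the sphere at (15, 9.5) is not intersected at this z (|z−center|=7.720 > r=3.5); the cylinder at (-0.5, 3.5) does not reach this height (z outside [0, 6]); the cube at (1.5, 16) is present — its section is the full 15×23.5 rectangle (area 352.50 mm²); Taking the union: the 2 present regions are separate (no shared area or edge), so areas and boundary lengths simply add and each stays a separate island — area = 452.26 mm²; the r=7.5 cylinder at (8, 14.5) contributes a regular 8-gon of circumradius 7.5 (area = (8/2)·7.500²·sin(360°/8) = 159.10 mm²); Combining (union): the regions partially overlap — summed areas 611.36 mm² minus the doubly-counted overlap 57.81 mm² gives 553.55 mm² — area = 553.55 mm²; (rotated 45° about Z; rotation is an isometry so areas/perimeters/island counts are preserved). Checking containment: at z = 14.72 the cross-section extends beyond the z = 11.2 cross-section by about 294.69 mm².

part overhangs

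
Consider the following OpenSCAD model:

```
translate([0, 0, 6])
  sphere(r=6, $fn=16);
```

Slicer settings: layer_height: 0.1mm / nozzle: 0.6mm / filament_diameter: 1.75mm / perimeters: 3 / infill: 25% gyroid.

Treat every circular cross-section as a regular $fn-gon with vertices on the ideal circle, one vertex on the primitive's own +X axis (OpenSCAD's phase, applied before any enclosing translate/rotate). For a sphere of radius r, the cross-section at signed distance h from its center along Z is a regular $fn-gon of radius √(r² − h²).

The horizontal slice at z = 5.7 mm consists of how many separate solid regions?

At z = 5.7 mm: the sphere: section is a regular 16-gon, circumradius = √(r²−h²) = √(6²−0.3²) = 5.992. The result has 1 disconnected region.

1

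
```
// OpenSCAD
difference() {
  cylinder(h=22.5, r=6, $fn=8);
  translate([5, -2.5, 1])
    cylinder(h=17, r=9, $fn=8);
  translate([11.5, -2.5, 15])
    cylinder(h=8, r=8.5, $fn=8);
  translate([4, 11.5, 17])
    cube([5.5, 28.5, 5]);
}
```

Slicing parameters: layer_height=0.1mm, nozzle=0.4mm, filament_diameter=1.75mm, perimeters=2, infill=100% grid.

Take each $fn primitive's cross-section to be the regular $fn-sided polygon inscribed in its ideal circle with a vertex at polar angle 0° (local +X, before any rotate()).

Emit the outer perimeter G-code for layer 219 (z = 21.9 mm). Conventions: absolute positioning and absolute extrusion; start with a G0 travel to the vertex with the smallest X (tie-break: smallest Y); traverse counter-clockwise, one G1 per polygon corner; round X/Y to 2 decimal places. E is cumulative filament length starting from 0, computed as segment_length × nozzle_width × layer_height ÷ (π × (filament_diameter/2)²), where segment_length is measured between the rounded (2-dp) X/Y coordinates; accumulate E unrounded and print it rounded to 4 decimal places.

G0 X-6.00 Y0.00 Z21.90
G1 X-4.24 Y-4.24 E0.0763
G1 X0.00 Y-6.00 E0.1527
G1 X3.80 Y-4.43 E0.2211
G1 X3.00 Y-2.50 E0.2558
G1 X5.02 Y2.37 E0.3435
G1 X4.24 Y4.24 E0.3772
G1 X0.00 Y6.00 E0.4535
G1 X-4.24 Y4.24 E0.5299
G1 X-6.00 Y0.00 E0.6062

At z = 21.9 mm: the r=6 cylinder gives a regular 8-gon of circumradius 6 (constant along its height); the cylinder at (5, -2.5) is absent (z outside [1, 18]); the cylinder at (11.5, -2.5): section is a regular 8-gon, circumradius r=8.5; the cube at (4, 11.5) (footprint 5.5×28.5) is included at this height; After the difference (first − rest): starting from the r=6 cylinder, the r=8.5 cylinder at (11.5, -2.5) partially overlaps it — only the 9.45 mm² overlap (of its 204.35 mm²) is removed, clipping the outline; the 5.5×28.5 cube at (4, 11.5) misses the remaining region (no effect) — 1 connected region. The outline is a single polygon with 9 vertices. Extrusion per mm of travel: 0.4 × 0.1 / (π × 0.875²) = 0.016630. Accumulating E over each segment gives final E = 0.6062.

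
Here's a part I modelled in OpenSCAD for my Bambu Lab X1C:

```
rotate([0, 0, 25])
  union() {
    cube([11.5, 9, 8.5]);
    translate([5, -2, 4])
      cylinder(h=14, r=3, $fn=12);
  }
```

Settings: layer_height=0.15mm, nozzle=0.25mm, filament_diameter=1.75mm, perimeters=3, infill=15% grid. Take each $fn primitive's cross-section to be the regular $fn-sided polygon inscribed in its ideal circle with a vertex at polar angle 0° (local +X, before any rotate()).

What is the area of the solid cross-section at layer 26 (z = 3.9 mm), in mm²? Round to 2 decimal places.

103.50 mm²

At z = 3.9 mm: the cube (footprint 11.5×9) is included at this height (area 103.50 mm²); the cylinder at (5, -2) is not intersected at this z (z outside [4, 18]); Combining (union): only the 11.5×9 cube is present, so the union is just that shape — area = 103.50 mm²; (rotated 25° about Z; rotation is an isometry so areas/perimeters/island counts are preserved). Overall, the cross-section is a single solid region. Net area = 103.50 mm².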